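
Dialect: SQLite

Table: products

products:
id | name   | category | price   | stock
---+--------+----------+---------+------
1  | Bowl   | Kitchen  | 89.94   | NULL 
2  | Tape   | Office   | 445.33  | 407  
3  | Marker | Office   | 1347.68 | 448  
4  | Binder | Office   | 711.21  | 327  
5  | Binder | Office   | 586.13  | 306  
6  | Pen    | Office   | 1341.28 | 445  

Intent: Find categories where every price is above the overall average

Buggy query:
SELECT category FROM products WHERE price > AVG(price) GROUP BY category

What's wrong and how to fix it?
Bug: WHERE evaluates per row before aggregation, so AVG() is unavailable

Fix: Use a subquery for AVG and a HAVING MIN(...) filter so the condition holds for every row in the group

Corrected query:
SELECT category FROM products GROUP BY category HAVING MIN(price) > (SELECT AVG(price) FROM products)

Result:
(no rows)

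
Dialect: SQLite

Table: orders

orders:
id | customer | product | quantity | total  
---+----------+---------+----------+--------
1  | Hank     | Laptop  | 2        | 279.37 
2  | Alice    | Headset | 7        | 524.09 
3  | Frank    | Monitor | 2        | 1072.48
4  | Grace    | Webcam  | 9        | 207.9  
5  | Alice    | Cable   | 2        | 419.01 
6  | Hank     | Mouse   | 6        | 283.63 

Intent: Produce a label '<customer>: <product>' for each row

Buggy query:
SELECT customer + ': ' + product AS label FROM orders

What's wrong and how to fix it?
Bug: SQLite uses || for string concatenation; + coerces text to numbers (yielding 0)

Fix: Replace + with || to concatenate text

Corrected query:
SELECT customer || ': ' || product AS label FROM orders

Result:
label         
--------------
Hank: Laptop  
Alice: Headset
Frank: Monitor
Grace: Webcam 
Alice: Cable  
Hank: Mouse   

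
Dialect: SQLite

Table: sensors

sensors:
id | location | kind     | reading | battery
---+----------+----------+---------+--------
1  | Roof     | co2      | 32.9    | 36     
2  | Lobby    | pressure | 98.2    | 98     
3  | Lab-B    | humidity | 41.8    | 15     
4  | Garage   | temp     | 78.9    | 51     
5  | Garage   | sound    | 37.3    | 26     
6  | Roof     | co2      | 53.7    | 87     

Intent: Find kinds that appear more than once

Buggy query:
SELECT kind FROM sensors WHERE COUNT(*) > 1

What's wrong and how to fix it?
Bug: COUNT(*) is an aggregate and cannot be used in WHERE

Fix: GROUP BY kind, then filter groups with HAVING COUNT(*) > 1

Corrected query:
SELECT kind FROM sensors GROUP BY kind HAVING COUNT(*) > 1

Result:
kind
----
co2 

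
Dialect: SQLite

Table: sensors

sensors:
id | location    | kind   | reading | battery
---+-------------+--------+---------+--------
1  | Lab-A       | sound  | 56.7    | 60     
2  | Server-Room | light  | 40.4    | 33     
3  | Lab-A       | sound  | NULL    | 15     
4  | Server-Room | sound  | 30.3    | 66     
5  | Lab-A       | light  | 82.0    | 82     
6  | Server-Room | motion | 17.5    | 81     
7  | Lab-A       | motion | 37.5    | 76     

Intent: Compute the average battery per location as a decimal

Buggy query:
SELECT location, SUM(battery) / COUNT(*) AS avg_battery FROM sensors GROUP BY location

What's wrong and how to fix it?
Bug: SUM(battery) and COUNT(*) are both integers; the division truncates the fractional part

Fix: Multiply by 1.0 (or CAST to REAL) to force floating-point division

Corrected query:
SELECT location, SUM(battery) * 1.0 / COUNT(*) AS avg_battery FROM sensors GROUP BY location

Result:
location    | avg_battery
------------+------------
Lab-A       | 58.25      
Server-Room | 60         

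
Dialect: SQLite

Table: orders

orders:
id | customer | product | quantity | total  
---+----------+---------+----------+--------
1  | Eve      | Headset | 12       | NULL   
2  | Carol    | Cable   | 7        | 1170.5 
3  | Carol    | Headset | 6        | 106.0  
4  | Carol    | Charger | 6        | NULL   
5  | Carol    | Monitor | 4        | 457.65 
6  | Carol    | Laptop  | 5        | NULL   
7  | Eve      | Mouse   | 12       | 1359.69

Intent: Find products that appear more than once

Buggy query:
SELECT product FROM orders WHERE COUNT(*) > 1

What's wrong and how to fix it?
Bug: WHERE can't reference COUNT(*); aggregates are computed after WHERE

Fix: GROUP BY product, then filter groups with HAVING COUNT(*) > 1

Corrected query:
SELECT product FROM orders GROUP BY product HAVING COUNT(*) > 1

Result:
product
-------
Headset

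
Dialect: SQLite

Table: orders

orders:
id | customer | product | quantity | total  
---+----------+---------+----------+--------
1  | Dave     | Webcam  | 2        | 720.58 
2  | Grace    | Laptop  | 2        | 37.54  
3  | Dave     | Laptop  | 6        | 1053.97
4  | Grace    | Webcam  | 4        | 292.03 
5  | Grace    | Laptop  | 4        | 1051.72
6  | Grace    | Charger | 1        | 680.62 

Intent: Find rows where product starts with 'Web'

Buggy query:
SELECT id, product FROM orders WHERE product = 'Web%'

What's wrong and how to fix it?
Bug: '=' compares the literal string including the % character; pattern matching needs LIKE

Fix: Replace '=' with LIKE so 'Web%' is treated as a pattern

Corrected query:
SELECT id, product FROM orders WHERE product LIKE 'Web%'

Result:
id | product
---+--------
1  | Webcam 
4  | Webcam 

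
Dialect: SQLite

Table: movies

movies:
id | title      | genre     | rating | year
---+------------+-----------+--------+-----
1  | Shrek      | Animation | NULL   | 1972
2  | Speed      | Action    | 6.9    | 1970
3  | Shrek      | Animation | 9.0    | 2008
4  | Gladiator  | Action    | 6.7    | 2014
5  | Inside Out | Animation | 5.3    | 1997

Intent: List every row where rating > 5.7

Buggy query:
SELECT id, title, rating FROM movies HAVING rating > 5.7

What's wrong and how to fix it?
Bug: HAVING filters the output of aggregation, but this query has no GROUP BY and no aggregate functions, so SQLite rejects it (HAVING clause on a non-aggregate query); the condition here is per row

Fix: Replace HAVING with WHERE since the condition applies to individual rows

Corrected query:
SELECT id, title, rating FROM movies WHERE rating > 5.7

Result:
id | title     | rating
---+-----------+-------
2  | Speed     | 6.9   
3  | Shrek     | 9     
4  | Gladiator | 6.7   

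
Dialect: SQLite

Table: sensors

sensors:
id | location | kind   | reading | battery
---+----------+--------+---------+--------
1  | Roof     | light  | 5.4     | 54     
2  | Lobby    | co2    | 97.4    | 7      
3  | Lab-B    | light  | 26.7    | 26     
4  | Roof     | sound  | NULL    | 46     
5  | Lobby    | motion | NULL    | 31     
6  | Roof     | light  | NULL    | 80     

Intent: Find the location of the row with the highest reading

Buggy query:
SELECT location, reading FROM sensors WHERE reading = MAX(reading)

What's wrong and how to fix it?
Bug: WHERE is evaluated per row; an aggregate over the whole table isn't defined there

Fix: Use a subquery: WHERE reading = (SELECT MAX(reading) FROM sensors)

Corrected query:
SELECT location, reading FROM sensors WHERE reading = (SELECT MAX(reading) FROM sensors)

Result:
location | reading
---------+--------
Lobby    | 97.4   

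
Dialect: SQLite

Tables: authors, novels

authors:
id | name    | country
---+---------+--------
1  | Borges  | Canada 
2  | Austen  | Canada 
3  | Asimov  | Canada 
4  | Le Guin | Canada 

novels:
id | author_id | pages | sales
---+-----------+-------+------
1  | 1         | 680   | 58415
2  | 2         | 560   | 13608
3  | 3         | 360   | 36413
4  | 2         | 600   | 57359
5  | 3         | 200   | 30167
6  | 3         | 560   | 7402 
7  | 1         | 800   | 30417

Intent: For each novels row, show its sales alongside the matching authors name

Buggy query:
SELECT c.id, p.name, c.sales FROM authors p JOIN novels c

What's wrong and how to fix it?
Bug: JOIN with no ON clause produces a cartesian product; every novels row pairs with every authors row

Fix: Specify the join condition linking the foreign key to the parent id

Corrected query:
SELECT c.id, p.name, c.sales FROM authors p JOIN novels c ON c.author_id = p.id

Result:
id | name   | sales
---+--------+------
1  | Borges | 58415
2  | Austen | 13608
3  | Asimov | 36413
4  | Austen | 57359
5  | Asimov | 30167
6  | Asimov | 7402 
7  | Borges | 30417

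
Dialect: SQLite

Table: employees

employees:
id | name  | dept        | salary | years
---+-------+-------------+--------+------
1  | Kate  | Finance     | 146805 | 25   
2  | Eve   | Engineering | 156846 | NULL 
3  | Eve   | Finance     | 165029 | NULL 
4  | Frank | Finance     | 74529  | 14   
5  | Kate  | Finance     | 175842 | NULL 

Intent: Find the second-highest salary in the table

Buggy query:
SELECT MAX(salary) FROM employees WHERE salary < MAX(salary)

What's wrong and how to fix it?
Bug: The inner MAX is an aggregate inside WHERE, which is not allowed

Fix: Compute the overall MAX in a subquery, then take MAX of rows below it

Corrected query:
SELECT MAX(salary) FROM employees WHERE salary < (SELECT MAX(salary) FROM employees)

Result:
MAX(salary)
-----------
165029     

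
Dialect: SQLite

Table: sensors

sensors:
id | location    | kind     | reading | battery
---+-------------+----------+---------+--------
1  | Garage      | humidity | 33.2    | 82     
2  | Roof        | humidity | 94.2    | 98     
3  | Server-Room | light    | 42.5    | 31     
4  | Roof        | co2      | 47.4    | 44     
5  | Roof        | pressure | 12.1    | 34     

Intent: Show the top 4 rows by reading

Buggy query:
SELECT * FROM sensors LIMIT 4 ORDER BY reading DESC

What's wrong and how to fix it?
Bug: ORDER BY cannot follow LIMIT; LIMIT is the final clause

Fix: Sort with ORDER BY, then apply LIMIT

Corrected query:
SELECT * FROM sensors ORDER BY reading DESC LIMIT 4

Result:
id | location    | kind     | reading | battery
---+-------------+----------+---------+--------
2  | Roof        | humidity | 94.2    | 98     
4  | Roof        | co2      | 47.4    | 44     
3  | Server-Room | light    | 42.5    | 31     
1  | Garage      | humidity | 33.2    | 82     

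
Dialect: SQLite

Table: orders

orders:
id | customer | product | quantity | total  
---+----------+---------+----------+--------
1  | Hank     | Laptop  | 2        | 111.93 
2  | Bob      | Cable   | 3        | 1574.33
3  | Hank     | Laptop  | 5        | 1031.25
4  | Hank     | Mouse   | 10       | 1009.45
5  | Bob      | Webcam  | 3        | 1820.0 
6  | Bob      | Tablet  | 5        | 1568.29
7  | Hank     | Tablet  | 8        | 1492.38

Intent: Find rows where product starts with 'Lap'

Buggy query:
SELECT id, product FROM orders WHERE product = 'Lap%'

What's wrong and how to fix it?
Bug: '=' compares the literal string including the % character; pattern matching needs LIKE

Fix: Use LIKE for wildcard pattern matching

Corrected query:
SELECT id, product FROM orders WHERE product LIKE 'Lap%'

Result:
id | product
---+--------
1  | Laptop 
3  | Laptop 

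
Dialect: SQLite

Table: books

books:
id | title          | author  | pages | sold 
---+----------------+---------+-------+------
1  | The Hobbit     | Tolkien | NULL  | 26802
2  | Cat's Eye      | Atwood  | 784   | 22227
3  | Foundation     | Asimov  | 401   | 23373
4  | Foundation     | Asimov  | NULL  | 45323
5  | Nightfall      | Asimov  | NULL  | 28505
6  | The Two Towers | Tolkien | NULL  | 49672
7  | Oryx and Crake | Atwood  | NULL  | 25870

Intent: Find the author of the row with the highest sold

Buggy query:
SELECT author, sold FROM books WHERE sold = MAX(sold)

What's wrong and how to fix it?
Bug: WHERE is evaluated per row; an aggregate over the whole table isn't defined there

Fix: Use a subquery: WHERE sold = (SELECT MAX(sold) FROM books)

Corrected query:
SELECT author, sold FROM books WHERE sold = (SELECT MAX(sold) FROM books)

Result:
author  | sold 
--------+------
Tolkien | 49672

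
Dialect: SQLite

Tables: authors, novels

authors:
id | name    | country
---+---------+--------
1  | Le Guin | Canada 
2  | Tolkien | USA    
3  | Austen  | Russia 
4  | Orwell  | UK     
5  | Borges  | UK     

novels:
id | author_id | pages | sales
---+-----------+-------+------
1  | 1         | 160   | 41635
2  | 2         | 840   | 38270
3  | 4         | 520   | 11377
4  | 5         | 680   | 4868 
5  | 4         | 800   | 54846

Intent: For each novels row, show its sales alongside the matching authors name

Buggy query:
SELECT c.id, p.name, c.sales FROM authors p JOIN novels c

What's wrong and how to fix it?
Bug: Missing join condition: each novels row is matched to all authors rows instead of just its own

Fix: Add ON c.author_id = p.id to the JOIN

Corrected query:
SELECT c.id, p.name, c.sales FROM authors p JOIN novels c ON c.author_id = p.id

Result:
id | name    | sales
---+---------+------
1  | Le Guin | 41635
2  | Tolkien | 38270
3  | Orwell  | 11377
4  | Borges  | 4868 
5  | Orwell  | 54846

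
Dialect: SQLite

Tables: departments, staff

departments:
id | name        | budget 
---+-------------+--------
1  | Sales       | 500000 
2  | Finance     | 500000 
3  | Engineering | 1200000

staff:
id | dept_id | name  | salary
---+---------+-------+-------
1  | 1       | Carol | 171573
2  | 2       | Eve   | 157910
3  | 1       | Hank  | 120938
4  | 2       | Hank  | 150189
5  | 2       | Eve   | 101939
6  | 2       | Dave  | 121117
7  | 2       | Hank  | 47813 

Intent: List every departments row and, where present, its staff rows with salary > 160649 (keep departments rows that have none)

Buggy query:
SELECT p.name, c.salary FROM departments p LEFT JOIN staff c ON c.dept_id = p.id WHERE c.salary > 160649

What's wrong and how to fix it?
Bug: A WHERE condition on the right-hand table after LEFT JOIN drops unmatched parents

Fix: Put 'c.salary > 160649' in the JOIN's ON clause instead of WHERE

Corrected query:
SELECT p.name, c.salary FROM departments p LEFT JOIN staff c ON c.dept_id = p.id AND c.salary > 160649

Result:
name        | salary
------------+-------
Sales       | 171573
Finance     | NULL  
Engineering | NULL  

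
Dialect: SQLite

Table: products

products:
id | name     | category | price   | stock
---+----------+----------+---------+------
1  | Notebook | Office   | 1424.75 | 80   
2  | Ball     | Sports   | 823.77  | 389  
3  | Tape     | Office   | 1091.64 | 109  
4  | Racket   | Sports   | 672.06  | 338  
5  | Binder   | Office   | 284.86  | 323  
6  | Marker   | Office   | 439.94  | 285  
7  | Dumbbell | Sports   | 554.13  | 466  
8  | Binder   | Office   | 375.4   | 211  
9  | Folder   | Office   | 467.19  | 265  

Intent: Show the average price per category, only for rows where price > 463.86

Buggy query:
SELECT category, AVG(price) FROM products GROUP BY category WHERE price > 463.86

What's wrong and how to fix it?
Bug: WHERE cannot follow GROUP BY

Fix: Place WHERE between FROM and GROUP BY

Corrected query:
SELECT category, AVG(price) FROM products WHERE price > 463.86 GROUP BY category

Result:
category | AVG(price)
---------+-----------
Office   | 994.526667
Sports   | 683.32    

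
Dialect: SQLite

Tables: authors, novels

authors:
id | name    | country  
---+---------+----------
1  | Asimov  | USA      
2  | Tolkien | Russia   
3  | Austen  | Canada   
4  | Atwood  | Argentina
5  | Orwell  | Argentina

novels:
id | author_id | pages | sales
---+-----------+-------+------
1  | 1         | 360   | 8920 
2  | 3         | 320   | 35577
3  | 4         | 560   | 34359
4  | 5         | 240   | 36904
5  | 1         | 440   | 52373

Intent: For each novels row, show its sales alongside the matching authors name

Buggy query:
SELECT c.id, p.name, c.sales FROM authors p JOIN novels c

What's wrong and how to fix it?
Bug: JOIN with no ON clause produces a cartesian product; every novels row pairs with every authors row

Fix: Add ON c.author_id = p.id to the JOIN

Corrected query:
SELECT c.id, p.name, c.sales FROM authors p JOIN novels c ON c.author_id = p.id

Result:
id | name   | sales
---+--------+------
1  | Asimov | 8920 
2  | Austen | 35577
3  | Atwood | 34359
4  | Orwell | 36904
5  | Asimov | 52373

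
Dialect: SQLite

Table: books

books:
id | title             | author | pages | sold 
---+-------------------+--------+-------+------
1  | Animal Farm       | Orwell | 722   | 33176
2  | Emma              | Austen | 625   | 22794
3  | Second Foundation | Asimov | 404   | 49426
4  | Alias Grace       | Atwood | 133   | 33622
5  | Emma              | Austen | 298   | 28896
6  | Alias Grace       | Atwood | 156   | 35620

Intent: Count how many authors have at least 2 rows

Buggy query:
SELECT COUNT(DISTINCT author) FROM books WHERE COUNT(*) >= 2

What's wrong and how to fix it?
Bug: WHERE filters individual rows, not groups, so a group-level COUNT is invalid there

Fix: Use a subquery that GROUPs and filters with HAVING, then count its rows

Corrected query:
SELECT COUNT(*) FROM (SELECT author FROM books GROUP BY author HAVING COUNT(*) >= 2)

Result:
COUNT(*)
--------
2       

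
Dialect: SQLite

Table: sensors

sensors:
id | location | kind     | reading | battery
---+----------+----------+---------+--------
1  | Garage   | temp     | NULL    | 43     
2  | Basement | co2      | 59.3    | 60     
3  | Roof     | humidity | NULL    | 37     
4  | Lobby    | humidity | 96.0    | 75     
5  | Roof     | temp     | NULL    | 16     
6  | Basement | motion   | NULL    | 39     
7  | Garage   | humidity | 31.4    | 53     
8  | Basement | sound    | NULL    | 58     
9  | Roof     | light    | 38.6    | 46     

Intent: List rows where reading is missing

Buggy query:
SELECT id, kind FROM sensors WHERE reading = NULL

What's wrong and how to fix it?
Bug: Comparing to NULL with '=' never matches; NULL = NULL is unknown, not true

Fix: Use IS NULL to test for NULL

Corrected query:
SELECT id, kind FROM sensors WHERE reading IS NULL

Result:
id | kind    
---+---------
1  | temp    
3  | humidity
5  | temp    
6  | motion  
8  | sound   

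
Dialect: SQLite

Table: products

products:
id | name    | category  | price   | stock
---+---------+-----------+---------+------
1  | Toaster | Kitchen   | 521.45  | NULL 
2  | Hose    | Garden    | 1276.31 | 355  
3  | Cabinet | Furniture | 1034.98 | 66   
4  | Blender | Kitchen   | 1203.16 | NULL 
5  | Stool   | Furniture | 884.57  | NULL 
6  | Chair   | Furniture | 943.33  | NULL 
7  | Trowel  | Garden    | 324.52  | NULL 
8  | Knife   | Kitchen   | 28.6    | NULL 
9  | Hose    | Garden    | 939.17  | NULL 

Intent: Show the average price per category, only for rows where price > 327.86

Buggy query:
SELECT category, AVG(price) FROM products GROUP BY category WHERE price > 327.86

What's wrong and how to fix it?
Bug: Row-level WHERE must come before GROUP BY in the clause order

Fix: Move the WHERE clause before GROUP BY

Corrected query:
SELECT category, AVG(price) FROM products WHERE price > 327.86 GROUP BY category

Result:
category  | AVG(price)
----------+-----------
Furniture | 954.293333
Garden    | 1107.74   
Kitchen   | 862.305   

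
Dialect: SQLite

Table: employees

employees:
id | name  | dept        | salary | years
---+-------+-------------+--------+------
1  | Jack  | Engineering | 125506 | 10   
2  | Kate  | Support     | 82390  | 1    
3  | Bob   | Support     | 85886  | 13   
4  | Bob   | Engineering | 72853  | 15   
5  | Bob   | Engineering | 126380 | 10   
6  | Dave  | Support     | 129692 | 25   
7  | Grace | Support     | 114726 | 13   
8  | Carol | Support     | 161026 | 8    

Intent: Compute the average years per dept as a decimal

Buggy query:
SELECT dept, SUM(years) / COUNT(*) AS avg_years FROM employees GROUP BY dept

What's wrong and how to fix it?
Bug: SUM(years) and COUNT(*) are both integers; the division truncates the fractional part

Fix: Multiply by 1.0 (or CAST to REAL) to force floating-point division

Corrected query:
SELECT dept, SUM(years) * 1.0 / COUNT(*) AS avg_years FROM employees GROUP BY dept

Result:
dept        | avg_years
------------+----------
Engineering | 11.666667
Support     | 12       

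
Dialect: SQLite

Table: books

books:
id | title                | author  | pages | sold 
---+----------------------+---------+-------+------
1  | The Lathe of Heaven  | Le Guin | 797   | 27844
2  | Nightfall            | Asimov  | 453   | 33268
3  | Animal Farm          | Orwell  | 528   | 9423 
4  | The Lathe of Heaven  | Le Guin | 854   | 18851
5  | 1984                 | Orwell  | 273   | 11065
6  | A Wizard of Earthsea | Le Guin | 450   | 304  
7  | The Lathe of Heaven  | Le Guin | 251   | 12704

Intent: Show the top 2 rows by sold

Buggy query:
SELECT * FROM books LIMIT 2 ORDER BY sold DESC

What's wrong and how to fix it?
Bug: ORDER BY cannot follow LIMIT; LIMIT is the final clause

Fix: Swap the clauses: ORDER BY first, then LIMIT

Corrected query:
SELECT * FROM books ORDER BY sold DESC LIMIT 2

Result:
id | title               | author  | pages | sold 
---+---------------------+---------+-------+------
2  | Nightfall           | Asimov  | 453   | 33268
1  | The Lathe of Heaven | Le Guin | 797   | 27844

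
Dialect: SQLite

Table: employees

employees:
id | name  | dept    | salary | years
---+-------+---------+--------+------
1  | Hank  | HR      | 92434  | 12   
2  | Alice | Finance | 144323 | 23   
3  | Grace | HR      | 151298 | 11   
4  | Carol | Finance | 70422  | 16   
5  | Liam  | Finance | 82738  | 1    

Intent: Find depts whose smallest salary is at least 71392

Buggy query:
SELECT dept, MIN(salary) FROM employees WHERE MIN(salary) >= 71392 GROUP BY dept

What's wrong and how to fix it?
Bug: Aggregates like MIN are computed per group after WHERE runs

Fix: Use HAVING for the per-group MIN condition

Corrected query:
SELECT dept, MIN(salary) FROM employees GROUP BY dept HAVING MIN(salary) >= 71392

Result:
dept | MIN(salary)
-----+------------
HR   | 92434      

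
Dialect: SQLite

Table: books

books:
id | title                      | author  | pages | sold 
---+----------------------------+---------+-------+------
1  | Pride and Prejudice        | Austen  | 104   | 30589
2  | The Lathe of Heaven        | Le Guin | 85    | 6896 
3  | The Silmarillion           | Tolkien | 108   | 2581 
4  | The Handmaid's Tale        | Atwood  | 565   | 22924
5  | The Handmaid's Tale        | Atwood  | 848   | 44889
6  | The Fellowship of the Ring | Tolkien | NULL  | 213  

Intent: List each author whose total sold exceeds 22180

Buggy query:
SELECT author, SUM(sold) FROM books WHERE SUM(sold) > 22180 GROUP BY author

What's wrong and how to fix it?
Bug: WHERE runs before GROUP BY, so aggregates aren't available there

Fix: Use HAVING (which filters groups after aggregation) instead of WHERE

Corrected query:
SELECT author, SUM(sold) FROM books GROUP BY author HAVING SUM(sold) > 22180

Result:
author | SUM(sold)
-------+----------
Atwood | 67813    
Austen | 30589    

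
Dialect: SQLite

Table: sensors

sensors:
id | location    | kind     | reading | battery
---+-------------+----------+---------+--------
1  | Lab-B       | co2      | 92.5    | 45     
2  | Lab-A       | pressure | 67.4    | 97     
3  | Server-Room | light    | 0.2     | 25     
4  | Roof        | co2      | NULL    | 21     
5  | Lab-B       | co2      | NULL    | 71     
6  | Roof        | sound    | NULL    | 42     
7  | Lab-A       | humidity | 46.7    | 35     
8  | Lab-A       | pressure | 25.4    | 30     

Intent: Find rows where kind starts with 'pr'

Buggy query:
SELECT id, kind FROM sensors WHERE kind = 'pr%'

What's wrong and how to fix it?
Bug: Wildcards only work with LIKE; '=' treats '%' as a literal character

Fix: Use LIKE for wildcard pattern matching

Corrected query:
SELECT id, kind FROM sensors WHERE kind LIKE 'pr%'

Result:
id | kind    
---+---------
2  | pressure
8  | pressure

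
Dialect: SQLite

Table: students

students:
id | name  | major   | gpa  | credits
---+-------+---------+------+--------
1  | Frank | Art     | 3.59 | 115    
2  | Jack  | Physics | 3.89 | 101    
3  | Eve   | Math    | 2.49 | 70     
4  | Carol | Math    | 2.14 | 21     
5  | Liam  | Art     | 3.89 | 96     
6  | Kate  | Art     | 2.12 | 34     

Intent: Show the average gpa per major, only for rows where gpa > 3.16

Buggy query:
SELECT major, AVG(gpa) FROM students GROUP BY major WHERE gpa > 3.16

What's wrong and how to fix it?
Bug: Row-level WHERE must come before GROUP BY in the clause order

Fix: Place WHERE between FROM and GROUP BY

Corrected query:
SELECT major, AVG(gpa) FROM students WHERE gpa > 3.16 GROUP BY major

Result:
major   | AVG(gpa)
--------+---------
Art     | 3.74    
Physics | 3.89    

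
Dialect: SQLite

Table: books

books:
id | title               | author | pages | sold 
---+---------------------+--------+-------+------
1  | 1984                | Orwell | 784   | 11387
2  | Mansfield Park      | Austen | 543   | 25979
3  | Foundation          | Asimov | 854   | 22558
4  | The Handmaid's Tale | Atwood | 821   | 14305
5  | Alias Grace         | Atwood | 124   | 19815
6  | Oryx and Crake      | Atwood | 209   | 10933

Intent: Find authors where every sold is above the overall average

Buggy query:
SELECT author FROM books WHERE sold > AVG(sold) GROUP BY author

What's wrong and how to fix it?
Bug: AVG() is an aggregate; it can't sit directly in WHERE

Fix: Use a subquery for AVG and a HAVING MIN(...) filter so the condition holds for every row in the group

Corrected query:
SELECT author FROM books GROUP BY author HAVING MIN(sold) > (SELECT AVG(sold) FROM books)

Result:
author
------
Asimov
Austen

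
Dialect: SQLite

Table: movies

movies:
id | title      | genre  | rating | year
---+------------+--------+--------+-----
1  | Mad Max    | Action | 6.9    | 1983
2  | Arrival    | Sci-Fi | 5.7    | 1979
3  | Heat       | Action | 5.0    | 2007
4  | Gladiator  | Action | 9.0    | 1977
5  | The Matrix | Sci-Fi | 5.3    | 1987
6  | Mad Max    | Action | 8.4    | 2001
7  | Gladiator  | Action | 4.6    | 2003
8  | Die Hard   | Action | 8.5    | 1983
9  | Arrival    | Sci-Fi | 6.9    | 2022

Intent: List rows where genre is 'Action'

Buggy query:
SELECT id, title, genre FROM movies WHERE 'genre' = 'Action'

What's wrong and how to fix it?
Bug: 'genre' in single quotes is a string literal, not the column; the comparison is literal-vs-literal and never true

Fix: Reference the column as genre without single quotes

Corrected query:
SELECT id, title, genre FROM movies WHERE genre = 'Action'

Result:
id | title     | genre 
---+-----------+-------
1  | Mad Max   | Action
3  | Heat      | Action
4  | Gladiator | Action
6  | Mad Max   | Action
7  | Gladiator | Action
8  | Die Hard  | Action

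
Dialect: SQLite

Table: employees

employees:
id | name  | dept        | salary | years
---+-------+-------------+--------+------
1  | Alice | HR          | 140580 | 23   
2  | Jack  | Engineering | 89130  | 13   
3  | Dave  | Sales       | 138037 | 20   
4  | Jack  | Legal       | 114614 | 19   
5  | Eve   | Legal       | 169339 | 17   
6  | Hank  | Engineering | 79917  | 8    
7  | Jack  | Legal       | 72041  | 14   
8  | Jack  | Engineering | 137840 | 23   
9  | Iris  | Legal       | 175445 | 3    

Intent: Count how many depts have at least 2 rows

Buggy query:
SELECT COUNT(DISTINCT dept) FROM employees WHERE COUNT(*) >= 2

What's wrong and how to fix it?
Bug: COUNT(*) cannot appear in WHERE; the per-group count doesn't exist yet

Fix: Use a subquery that GROUPs and filters with HAVING, then count its rows

Corrected query:
SELECT COUNT(*) FROM (SELECT dept FROM employees GROUP BY dept HAVING COUNT(*) >= 2)

Result:
COUNT(*)
--------
2       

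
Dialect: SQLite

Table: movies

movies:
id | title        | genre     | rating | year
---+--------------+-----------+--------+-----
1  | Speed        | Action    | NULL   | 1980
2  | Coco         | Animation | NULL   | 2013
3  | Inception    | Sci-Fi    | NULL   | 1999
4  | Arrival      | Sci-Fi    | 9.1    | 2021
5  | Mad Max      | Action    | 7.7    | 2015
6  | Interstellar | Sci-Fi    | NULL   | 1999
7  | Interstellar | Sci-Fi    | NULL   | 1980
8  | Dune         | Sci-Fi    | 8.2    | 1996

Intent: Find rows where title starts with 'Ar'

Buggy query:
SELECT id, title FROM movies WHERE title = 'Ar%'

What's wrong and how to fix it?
Bug: Wildcards only work with LIKE; '=' treats '%' as a literal character

Fix: Use LIKE for wildcard pattern matching

Corrected query:
SELECT id, title FROM movies WHERE title LIKE 'Ar%'

Result:
id | title  
---+--------
4  | Arrival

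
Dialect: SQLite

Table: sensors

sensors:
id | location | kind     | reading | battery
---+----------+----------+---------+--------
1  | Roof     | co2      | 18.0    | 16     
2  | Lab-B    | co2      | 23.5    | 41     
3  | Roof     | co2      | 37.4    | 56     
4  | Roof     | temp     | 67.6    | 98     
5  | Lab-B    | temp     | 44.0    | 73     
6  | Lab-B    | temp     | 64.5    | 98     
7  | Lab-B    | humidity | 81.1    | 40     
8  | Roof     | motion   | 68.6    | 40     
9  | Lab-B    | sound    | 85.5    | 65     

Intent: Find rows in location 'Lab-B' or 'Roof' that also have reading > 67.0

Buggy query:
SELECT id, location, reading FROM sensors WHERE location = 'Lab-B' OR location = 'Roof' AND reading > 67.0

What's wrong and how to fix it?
Bug: AND binds tighter than OR, so this parses as location = 'Lab-B' OR (location = 'Roof' AND reading > 67.0)

Fix: Group the OR with parentheses (or use IN), then AND the threshold

Corrected query:
SELECT id, location, reading FROM sensors WHERE (location = 'Lab-B' OR location = 'Roof') AND reading > 67.0

Result:
id | location | reading
---+----------+--------
4  | Roof     | 67.6   
7  | Lab-B    | 81.1   
8  | Roof     | 68.6   
9  | Lab-B    | 85.5   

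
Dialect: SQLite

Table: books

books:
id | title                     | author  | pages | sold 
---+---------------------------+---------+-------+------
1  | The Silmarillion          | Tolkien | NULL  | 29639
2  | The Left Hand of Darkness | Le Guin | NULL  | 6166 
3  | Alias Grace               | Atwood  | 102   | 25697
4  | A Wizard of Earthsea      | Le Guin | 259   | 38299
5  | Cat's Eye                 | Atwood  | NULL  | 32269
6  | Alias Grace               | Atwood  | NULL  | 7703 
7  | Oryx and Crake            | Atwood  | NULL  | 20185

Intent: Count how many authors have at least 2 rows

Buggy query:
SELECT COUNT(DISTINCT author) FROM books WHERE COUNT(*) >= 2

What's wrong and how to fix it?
Bug: COUNT(*) cannot appear in WHERE; the per-group count doesn't exist yet

Fix: Group first with HAVING COUNT(*) >= 2, then COUNT the resulting groups

Corrected query:
SELECT COUNT(*) FROM (SELECT author FROM books GROUP BY author HAVING COUNT(*) >= 2)

Result:
COUNT(*)
--------
2       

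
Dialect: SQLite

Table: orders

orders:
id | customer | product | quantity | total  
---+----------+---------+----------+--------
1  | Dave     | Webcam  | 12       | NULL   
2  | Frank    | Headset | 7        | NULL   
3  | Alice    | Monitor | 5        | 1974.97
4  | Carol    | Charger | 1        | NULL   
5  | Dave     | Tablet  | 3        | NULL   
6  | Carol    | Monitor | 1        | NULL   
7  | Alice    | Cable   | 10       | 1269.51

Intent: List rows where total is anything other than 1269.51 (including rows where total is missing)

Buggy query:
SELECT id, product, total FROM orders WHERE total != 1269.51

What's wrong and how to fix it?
Bug: Inequality against NULL is unknown, not true; rows with NULL are dropped

Fix: Handle NULL separately with IS NULL alongside the inequality

Corrected query:
SELECT id, product, total FROM orders WHERE total != 1269.51 OR total IS NULL

Result:
id | product | total  
---+---------+--------
1  | Webcam  | NULL   
2  | Headset | NULL   
3  | Monitor | 1974.97
4  | Charger | NULL   
5  | Tablet  | NULL   
6  | Monitor | NULL   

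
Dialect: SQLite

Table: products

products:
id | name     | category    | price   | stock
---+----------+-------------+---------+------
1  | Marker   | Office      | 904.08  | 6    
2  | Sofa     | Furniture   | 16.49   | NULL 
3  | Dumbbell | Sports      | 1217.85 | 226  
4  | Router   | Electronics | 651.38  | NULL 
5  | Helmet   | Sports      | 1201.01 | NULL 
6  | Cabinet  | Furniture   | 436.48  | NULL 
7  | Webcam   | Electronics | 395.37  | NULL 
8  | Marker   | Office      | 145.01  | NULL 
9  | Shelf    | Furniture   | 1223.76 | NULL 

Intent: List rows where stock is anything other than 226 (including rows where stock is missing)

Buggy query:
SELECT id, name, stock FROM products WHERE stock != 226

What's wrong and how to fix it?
Bug: 'stock != 226' is unknown when stock is NULL, so NULL rows are silently excluded

Fix: Handle NULL separately with IS NULL alongside the inequality

Corrected query:
SELECT id, name, stock FROM products WHERE stock != 226 OR stock IS NULL

Result:
id | name    | stock
---+---------+------
1  | Marker  | 6    
2  | Sofa    | NULL 
4  | Router  | NULL 
5  | Helmet  | NULL 
6  | Cabinet | NULL 
7  | Webcam  | NULL 
8  | Marker  | NULL 
9  | Shelf   | NULL 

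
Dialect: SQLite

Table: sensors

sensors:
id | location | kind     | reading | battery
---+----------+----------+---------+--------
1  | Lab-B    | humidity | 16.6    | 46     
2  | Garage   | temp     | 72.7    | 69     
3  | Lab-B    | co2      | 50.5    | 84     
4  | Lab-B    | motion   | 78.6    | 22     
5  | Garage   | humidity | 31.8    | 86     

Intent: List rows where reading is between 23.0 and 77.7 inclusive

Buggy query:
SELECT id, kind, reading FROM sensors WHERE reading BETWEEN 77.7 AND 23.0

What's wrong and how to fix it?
Bug: The bounds are reversed; BETWEEN a AND b requires a <= b to match anything

Fix: Swap the bounds so the smaller value comes first

Corrected query:
SELECT id, kind, reading FROM sensors WHERE reading BETWEEN 23.0 AND 77.7

Result:
id | kind     | reading
---+----------+--------
2  | temp     | 72.7   
3  | co2      | 50.5   
5  | humidity | 31.8   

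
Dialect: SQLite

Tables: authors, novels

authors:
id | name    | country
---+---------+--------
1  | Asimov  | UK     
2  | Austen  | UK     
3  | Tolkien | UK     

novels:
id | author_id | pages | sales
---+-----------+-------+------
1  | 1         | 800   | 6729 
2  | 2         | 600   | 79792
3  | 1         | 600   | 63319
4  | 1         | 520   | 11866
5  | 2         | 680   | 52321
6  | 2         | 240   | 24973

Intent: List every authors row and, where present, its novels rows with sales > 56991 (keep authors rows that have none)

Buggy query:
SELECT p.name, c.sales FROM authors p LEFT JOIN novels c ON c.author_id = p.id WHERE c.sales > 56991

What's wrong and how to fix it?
Bug: Filtering c.sales in WHERE discards the NULL rows produced by LEFT JOIN, turning it into an inner join

Fix: Move the right-table condition into the ON clause so unmatched parents are kept

Corrected query:
SELECT p.name, c.sales FROM authors p LEFT JOIN novels c ON c.author_id = p.id AND c.sales > 56991

Result:
name    | sales
--------+------
Asimov  | 63319
Austen  | 79792
Tolkien | NULL 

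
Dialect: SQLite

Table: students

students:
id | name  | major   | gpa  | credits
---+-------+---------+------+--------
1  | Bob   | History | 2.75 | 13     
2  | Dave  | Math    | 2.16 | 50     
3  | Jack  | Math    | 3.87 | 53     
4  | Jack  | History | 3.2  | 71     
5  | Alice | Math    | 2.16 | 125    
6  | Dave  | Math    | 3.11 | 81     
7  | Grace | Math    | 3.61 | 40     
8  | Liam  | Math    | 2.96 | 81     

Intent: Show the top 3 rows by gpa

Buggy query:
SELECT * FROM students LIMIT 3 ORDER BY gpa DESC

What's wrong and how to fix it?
Bug: ORDER BY cannot follow LIMIT; LIMIT is the final clause

Fix: Sort with ORDER BY, then apply LIMIT

Corrected query:
SELECT * FROM students ORDER BY gpa DESC LIMIT 3

Result:
id | name  | major   | gpa  | credits
---+-------+---------+------+--------
3  | Jack  | Math    | 3.87 | 53     
7  | Grace | Math    | 3.61 | 40     
4  | Jack  | History | 3.2  | 71     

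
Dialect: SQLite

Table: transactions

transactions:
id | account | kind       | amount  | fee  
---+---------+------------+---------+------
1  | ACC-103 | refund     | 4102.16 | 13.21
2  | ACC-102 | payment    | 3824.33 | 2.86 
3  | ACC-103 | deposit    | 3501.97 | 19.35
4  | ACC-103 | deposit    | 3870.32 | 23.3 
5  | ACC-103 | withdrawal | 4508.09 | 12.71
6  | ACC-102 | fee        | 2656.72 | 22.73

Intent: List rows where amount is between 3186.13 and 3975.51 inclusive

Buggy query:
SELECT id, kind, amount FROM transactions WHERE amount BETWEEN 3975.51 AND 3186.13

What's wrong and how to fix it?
Bug: BETWEEN expects the lower bound first; with 3975.51 AND 3186.13 the range is empty

Fix: Swap the bounds so the smaller value comes first

Corrected query:
SELECT id, kind, amount FROM transactions WHERE amount BETWEEN 3186.13 AND 3975.51

Result:
id | kind    | amount 
---+---------+--------
2  | payment | 3824.33
3  | deposit | 3501.97
4  | deposit | 3870.32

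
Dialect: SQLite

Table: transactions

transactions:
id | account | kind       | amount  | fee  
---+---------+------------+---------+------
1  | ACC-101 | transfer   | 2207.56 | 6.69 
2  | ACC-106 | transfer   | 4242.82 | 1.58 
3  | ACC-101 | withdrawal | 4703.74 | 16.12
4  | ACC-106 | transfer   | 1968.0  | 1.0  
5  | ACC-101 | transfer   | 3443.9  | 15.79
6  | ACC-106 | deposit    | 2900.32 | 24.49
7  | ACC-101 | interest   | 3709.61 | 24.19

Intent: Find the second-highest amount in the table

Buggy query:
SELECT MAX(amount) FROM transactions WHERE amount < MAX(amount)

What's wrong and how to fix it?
Bug: The inner MAX is an aggregate inside WHERE, which is not allowed

Fix: Put the inner MAX in a scalar subquery

Corrected query:
SELECT MAX(amount) FROM transactions WHERE amount < (SELECT MAX(amount) FROM transactions)

Result:
MAX(amount)
-----------
4242.82    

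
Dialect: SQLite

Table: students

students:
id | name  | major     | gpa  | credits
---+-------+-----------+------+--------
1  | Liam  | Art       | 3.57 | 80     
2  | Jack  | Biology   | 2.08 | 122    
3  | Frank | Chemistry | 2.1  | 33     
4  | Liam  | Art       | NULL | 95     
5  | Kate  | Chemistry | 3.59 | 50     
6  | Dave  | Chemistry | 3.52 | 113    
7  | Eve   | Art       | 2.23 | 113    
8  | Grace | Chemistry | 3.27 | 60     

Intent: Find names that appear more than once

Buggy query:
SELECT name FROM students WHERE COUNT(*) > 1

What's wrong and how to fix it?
Bug: WHERE can't reference COUNT(*); aggregates are computed after WHERE

Fix: Group first, then use HAVING for the count condition

Corrected query:
SELECT name FROM students GROUP BY name HAVING COUNT(*) > 1

Result:
name
----
Liam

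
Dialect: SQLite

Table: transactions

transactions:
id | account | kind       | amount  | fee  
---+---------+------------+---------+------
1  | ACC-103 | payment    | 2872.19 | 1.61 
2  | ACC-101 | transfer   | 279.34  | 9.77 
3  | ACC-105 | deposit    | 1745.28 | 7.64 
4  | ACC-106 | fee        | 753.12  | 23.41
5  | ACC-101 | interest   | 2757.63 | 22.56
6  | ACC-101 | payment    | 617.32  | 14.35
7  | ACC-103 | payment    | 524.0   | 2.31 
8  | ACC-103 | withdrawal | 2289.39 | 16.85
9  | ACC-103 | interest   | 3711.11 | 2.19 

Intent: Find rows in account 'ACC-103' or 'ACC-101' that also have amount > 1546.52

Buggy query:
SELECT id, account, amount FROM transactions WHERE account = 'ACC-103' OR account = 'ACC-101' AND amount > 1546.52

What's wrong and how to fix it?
Bug: Without parentheses, AND is evaluated before OR, so the amount filter only applies to the 'ACC-101' branch

Fix: Group the OR with parentheses (or use IN), then AND the threshold

Corrected query:
SELECT id, account, amount FROM transactions WHERE (account = 'ACC-103' OR account = 'ACC-101') AND amount > 1546.52

Result:
id | account | amount 
---+---------+--------
1  | ACC-103 | 2872.19
5  | ACC-101 | 2757.63
8  | ACC-103 | 2289.39
9  | ACC-103 | 3711.11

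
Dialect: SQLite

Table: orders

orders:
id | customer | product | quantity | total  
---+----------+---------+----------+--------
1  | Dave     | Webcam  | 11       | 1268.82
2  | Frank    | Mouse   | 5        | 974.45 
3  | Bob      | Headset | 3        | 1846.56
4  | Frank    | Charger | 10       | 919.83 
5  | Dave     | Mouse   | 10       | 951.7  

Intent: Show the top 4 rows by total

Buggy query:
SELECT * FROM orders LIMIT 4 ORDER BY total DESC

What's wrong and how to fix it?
Bug: ORDER BY cannot follow LIMIT; LIMIT is the final clause

Fix: Sort with ORDER BY, then apply LIMIT

Corrected query:
SELECT * FROM orders ORDER BY total DESC LIMIT 4

Result:
id | customer | product | quantity | total  
---+----------+---------+----------+--------
3  | Bob      | Headset | 3        | 1846.56
1  | Dave     | Webcam  | 11       | 1268.82
2  | Frank    | Mouse   | 5        | 974.45 
5  | Dave     | Mouse   | 10       | 951.7  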